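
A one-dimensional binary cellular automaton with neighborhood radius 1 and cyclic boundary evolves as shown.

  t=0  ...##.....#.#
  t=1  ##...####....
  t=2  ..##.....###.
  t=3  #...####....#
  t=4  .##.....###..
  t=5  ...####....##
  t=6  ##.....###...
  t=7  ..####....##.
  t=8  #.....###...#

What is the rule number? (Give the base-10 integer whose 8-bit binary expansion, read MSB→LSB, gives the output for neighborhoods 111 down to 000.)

17

  nb ###: next=.  (t=1,i=6, bit7=0)
  nb ##.: next=.  (t=0,i=4, bit6=0)
  nb #.#: next=.  (t=0,i=11, bit5=0)
  nb #..: next=#  (t=0,i=0, bit4=1)
  nb .##: next=.  (t=0,i=3, bit3=0)
  nb .#.: next=.  (t=0,i=10, bit2=0)
  nb ..#: next=.  (t=0,i=2, bit1=0)
  nb ...: next=#  (t=0,i=1, bit0=1)
  bits 00010001 = 17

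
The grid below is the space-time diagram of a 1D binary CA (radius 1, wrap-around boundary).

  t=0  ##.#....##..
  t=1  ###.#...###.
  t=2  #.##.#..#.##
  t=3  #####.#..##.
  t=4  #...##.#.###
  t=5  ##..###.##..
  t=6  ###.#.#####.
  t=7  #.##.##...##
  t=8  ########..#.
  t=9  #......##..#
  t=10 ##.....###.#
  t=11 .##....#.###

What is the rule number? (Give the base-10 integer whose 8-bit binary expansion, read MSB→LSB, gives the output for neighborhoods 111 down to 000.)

  ###|.  b7=0 t=1,i=1
  ##.|#  b6=1 t=0,i=1
  #.#|#  b5=1 t=0,i=2
  #..|#  b4=1 t=0,i=4
  .##|#  b3=1 t=0,i=0
  .#.|.  b2=0 t=0,i=3
  ..#|.  b1=0 t=0,i=7
  ...|.  b0=0 t=0,i=5
  bits 01111000 = 120

120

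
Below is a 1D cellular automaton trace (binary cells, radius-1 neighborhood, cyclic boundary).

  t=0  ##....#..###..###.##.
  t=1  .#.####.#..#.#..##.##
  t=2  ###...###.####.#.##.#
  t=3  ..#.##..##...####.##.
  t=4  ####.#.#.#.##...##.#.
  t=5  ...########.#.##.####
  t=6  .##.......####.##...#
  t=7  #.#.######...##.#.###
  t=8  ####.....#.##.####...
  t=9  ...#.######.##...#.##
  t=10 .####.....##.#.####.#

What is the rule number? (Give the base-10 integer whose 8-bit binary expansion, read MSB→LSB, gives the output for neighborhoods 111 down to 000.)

103

  ### -> .   bit 7 = 0  t=0,i=10
  ##. -> #   bit 6 = 1  t=0,i=1
  #.# -> #   bit 5 = 1  t=0,i=17
  #.. -> .   bit 4 = 0  t=0,i=2
  .## -> .   bit 3 = 0  t=0,i=0
  .#. -> #   bit 2 = 1  t=0,i=6
  ..# -> #   bit 1 = 1  t=0,i=5
  ... -> #   bit 0 = 1  t=0,i=3
  bits 01100111 = 103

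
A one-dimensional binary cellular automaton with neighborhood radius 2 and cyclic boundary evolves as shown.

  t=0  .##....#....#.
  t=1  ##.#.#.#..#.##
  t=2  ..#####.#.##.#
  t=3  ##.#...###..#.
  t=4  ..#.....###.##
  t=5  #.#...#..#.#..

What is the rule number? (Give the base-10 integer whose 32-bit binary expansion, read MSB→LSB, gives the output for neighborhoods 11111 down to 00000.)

  nb #####: next=.  (t=2,i=4, bit31=0)
  nb ####.: next=.  (t=1,i=0, bit30=0)
  nb ###.#: next=.  (t=1,i=1, bit29=0)
  nb ###..: next=#  (t=3,i=9, bit28=1)
  nb ##.##: next=#  (t=4,i=11, bit27=1)
  nb ##.#.: next=#  (t=1,i=2, bit26=1)
  nb ##..#: next=#  (t=3,i=10, bit25=1)
  nb ##...: next=#  (t=0,i=3, bit24=1)
  nb #.###: next=.  (t=1,i=12, bit23=0)
  nb #.##.: next=.  (t=2,i=10, bit22=0)
  nb #.#.#: next=#  (t=1,i=3, bit21=1)
  nb #.#..: next=.  (t=1,i=7, bit20=0)
  nb #..##: next=#  (t=0,i=0, bit19=1)
  nb #..#.: next=.  (t=1,i=9, bit18=0)
  nb #...#: next=.  (t=3,i=5, bit17=0)
  nb #....: next=.  (t=0,i=4, bit16=0)
  nb .####: next=#  (t=1,i=13, bit15=1)
  nb .###.: next=#  (t=3,i=8, bit14=1)
  nb .##.#: next=.  (t=2,i=11, bit13=0)
  nb .##..: next=.  (t=0,i=2, bit12=0)
  nb .#.##: next=#  (t=1,i=11, bit11=1)
  nb .#.#.: next=#  (t=1,i=4, bit10=1)
  nb .#..#: next=#  (t=0,i=13, bit9=1)
  nb .#...: next=.  (t=0,i=8, bit8=0)
  nb ..###: next=.  (t=2,i=2, bit7=0)
  nb ..##.: next=#  (t=0,i=1, bit6=1)
  nb ..#.#: next=#  (t=1,i=10, bit5=1)
  nb ..#..: next=#  (t=0,i=7, bit4=1)
  nb ...##: next=.  (t=3,i=6, bit3=0)
  nb ...#.: next=.  (t=0,i=6, bit2=0)
  nb ....#: next=#  (t=0,i=5, bit1=1)
  nb .....: next=.  (t=4,i=5, bit0=0)
  bits 00011111001010001100111001110010 = 522767986

522767986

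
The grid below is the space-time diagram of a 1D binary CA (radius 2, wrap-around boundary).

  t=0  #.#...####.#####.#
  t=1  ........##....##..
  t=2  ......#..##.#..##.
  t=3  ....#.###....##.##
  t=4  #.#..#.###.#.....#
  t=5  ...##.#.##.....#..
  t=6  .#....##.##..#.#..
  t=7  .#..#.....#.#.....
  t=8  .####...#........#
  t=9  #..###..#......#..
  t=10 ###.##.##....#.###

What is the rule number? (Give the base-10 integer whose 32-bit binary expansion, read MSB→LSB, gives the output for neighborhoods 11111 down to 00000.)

  ##### -> .   bit 31 = 0  t=0,i=13
  ####. -> #   bit 30 = 1  t=0,i=8
  ###.# -> #   bit 29 = 1  t=0,i=9
  ###.. -> #   bit 28 = 1  t=3,i=8
  ##.## -> .   bit 27 = 0  t=0,i=10
  ##.#. -> .   bit 26 = 0  t=0,i=1
  ##..# -> .   bit 25 = 0  t=6,i=11
  ##... -> #   bit 24 = 1  t=1,i=10
  #.### -> .   bit 23 = 0  t=0,i=11
  #.##. -> .   bit 22 = 0  t=0,i=17
  #.#.# -> #   bit 21 = 1  t=5,i=6
  #.#.. -> .   bit 20 = 0  t=0,i=2
  #..## -> #   bit 19 = 1  t=2,i=8
  #..#. -> #   bit 18 = 1  t=4,i=4
  #...# -> .   bit 17 = 0  t=0,i=4
  #.... -> .   bit 16 = 0  t=1,i=11
  .#### -> .   bit 15 = 0  t=0,i=7
  .###. -> #   bit 14 = 1  t=3,i=7
  .##.# -> .   bit 13 = 0  t=0,i=0
  .##.. -> #   bit 12 = 1  t=1,i=9
  .#.## -> #   bit 11 = 1  t=3,i=5
  .#.#. -> .   bit 10 = 0  t=6,i=14
  .#..# -> #   bit 9 = 1  t=2,i=7
  .#... -> .   bit 8 = 0  t=0,i=3
  ..### -> .   bit 7 = 0  t=0,i=6
  ..##. -> .   bit 6 = 0  t=1,i=8
  ..#.# -> .   bit 5 = 0  t=3,i=4
  ..#.. -> #   bit 4 = 1  t=2,i=6
  ...## -> .   bit 3 = 0  t=0,i=5
  ...#. -> .   bit 2 = 0  t=2,i=5
  ....# -> #   bit 1 = 1  t=1,i=6
  ..... -> .   bit 0 = 0  t=1,i=0
  bits 01110001001011000101101000010010 = 1898732050

1898732050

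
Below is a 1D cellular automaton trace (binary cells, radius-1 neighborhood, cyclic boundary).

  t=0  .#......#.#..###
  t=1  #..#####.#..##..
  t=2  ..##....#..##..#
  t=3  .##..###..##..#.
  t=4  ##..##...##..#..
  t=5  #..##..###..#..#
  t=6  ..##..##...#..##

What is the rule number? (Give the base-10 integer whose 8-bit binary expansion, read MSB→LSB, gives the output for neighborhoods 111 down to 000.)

43

  ### -> .   bit 7 = 0  t=0,i=14
  ##. -> .   bit 6 = 0  t=0,i=15
  #.# -> #   bit 5 = 1  t=0,i=0
  #.. -> .   bit 4 = 0  t=0,i=2
  .## -> #   bit 3 = 1  t=0,i=13
  .#. -> .   bit 2 = 0  t=0,i=1
  ..# -> #   bit 1 = 1  t=0,i=7
  ... -> #   bit 0 = 1  t=0,i=3
  bits 00101011 = 43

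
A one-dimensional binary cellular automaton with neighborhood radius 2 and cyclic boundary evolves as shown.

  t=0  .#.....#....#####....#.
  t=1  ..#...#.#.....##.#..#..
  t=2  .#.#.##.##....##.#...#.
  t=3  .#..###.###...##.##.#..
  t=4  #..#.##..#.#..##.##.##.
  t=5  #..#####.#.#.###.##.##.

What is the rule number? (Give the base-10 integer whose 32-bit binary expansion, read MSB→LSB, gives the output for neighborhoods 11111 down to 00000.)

  ##### -> #   bit 31 = 1  t=0,i=14
  ####. -> #   bit 30 = 1  t=0,i=15
  ###.# -> #   bit 29 = 1  t=3,i=6
  ###.. -> .   bit 28 = 0  t=0,i=16
  ##.## -> .   bit 27 = 0  t=2,i=7
  ##.#. -> .   bit 26 = 0  t=1,i=16
  ##..# -> #   bit 25 = 1  t=4,i=7
  ##... -> #   bit 24 = 1  t=0,i=17
  #.### -> .   bit 23 = 0  t=3,i=8
  #.##. -> #   bit 22 = 1  t=2,i=5
  #.#.# -> .   bit 21 = 0  t=2,i=3
  #.#.. -> #   bit 20 = 1  t=1,i=8
  #..## -> #   bit 19 = 1  t=3,i=3
  #..#. -> .   bit 18 = 0  t=0,i=0
  #...# -> .   bit 17 = 0  t=1,i=4
  #.... -> .   bit 16 = 0  t=0,i=3
  .#### -> .   bit 15 = 0  t=0,i=13
  .###. -> #   bit 14 = 1  t=3,i=5
  .##.# -> #   bit 13 = 1  t=1,i=15
  .##.. -> #   bit 12 = 1  t=2,i=9
  .#.## -> #   bit 11 = 1  t=2,i=4
  .#.#. -> .   bit 10 = 0  t=1,i=7
  .#..# -> .   bit 9 = 0  t=0,i=22
  .#... -> #   bit 8 = 1  t=0,i=2
  ..### -> .   bit 7 = 0  t=0,i=12
  ..##. -> #   bit 6 = 1  t=1,i=14
  ..#.# -> #   bit 5 = 1  t=1,i=6
  ..#.. -> .   bit 4 = 0  t=0,i=1
  ...## -> .   bit 3 = 0  t=0,i=11
  ...#. -> #   bit 2 = 1  t=0,i=6
  ....# -> .   bit 1 = 0  t=0,i=5
  ..... -> .   bit 0 = 0  t=0,i=4
  bits 11100011010110000111100101100100 = 3814226276

3814226276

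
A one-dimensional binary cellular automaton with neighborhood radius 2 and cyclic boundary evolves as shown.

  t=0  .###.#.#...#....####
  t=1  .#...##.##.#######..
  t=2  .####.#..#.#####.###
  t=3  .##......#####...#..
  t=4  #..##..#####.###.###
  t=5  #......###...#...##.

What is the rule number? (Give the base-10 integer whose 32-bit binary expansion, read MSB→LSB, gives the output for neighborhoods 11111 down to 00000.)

  #####|#  b31=1 t=1,i=13
  ####.|.  b30=0 t=0,i=18
  ###.#|.  b29=0 t=0,i=3
  ###..|#  b28=1 t=1,i=17
  ##.##|.  b27=0 t=0,i=0
  ##.#.|.  b26=0 t=0,i=4
  ##..#|.  b25=0 t=4,i=1
  ##...|#  b24=1 t=1,i=18
  #.###|#  b23=1 t=0,i=1
  #.##.|.  b22=0 t=1,i=8
  #.#.#|#  b21=1 t=0,i=5
  #.#..|.  b20=0 t=0,i=7
  #..##|.  b19=0 t=4,i=2
  #..#.|.  b18=0 t=2,i=8
  #...#|#  b17=1 t=0,i=9
  #....|#  b16=1 t=0,i=13
  .####|#  b15=1 t=0,i=17
  .###.|.  b14=0 t=0,i=2
  .##.#|#  b13=1 t=1,i=6
  .##..|.  b12=0 t=3,i=2
  .#.##|#  b11=1 t=2,i=10
  .#.#.|#  b10=1 t=0,i=6
  .#..#|.  b9=0 t=2,i=7
  .#...|#  b8=1 t=0,i=8
  ..###|#  b7=1 t=0,i=16
  ..##.|.  b6=0 t=1,i=5
  ..#.#|#  b5=1 t=2,i=9
  ..#..|#  b4=1 t=0,i=11
  ...##|#  b3=1 t=0,i=15
  ...#.|.  b2=0 t=0,i=10
  ....#|#  b1=1 t=0,i=14
  .....|.  b0=0 t=3,i=5
  bits 10010001101000111010110110111010 = 2443423162

2443423162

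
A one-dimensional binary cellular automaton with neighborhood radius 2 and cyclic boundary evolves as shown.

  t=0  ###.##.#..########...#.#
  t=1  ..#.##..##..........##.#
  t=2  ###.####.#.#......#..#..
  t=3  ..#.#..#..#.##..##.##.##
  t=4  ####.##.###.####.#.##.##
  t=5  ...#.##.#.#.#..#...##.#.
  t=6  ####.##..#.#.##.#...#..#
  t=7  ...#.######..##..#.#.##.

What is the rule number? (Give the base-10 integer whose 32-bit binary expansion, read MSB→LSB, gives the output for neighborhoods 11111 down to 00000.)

583874342

  #####|.  b31=0 t=0,i=12
  ####.|.  b30=0 t=0,i=1
  ###.#|#  b29=1 t=0,i=2
  ###..|.  b28=0 t=0,i=17
  ##.##|.  b27=0 t=0,i=3
  ##.#.|.  b26=0 t=0,i=6
  ##..#|#  b25=1 t=1,i=6
  ##...|.  b24=0 t=0,i=18
  #.###|#  b23=1 t=0,i=23
  #.##.|#  b22=1 t=0,i=4
  #.#.#|.  b21=0 t=2,i=9
  #.#..|.  b20=0 t=0,i=7
  #..##|#  b19=1 t=0,i=9
  #..#.|#  b18=1 t=1,i=1
  #...#|.  b17=0 t=0,i=19
  #....|#  b16=1 t=1,i=11
  .####|.  b15=0 t=0,i=0
  .###.|.  b14=0 t=2,i=1
  .##.#|#  b13=1 t=0,i=5
  .##..|#  b12=1 t=1,i=5
  .#.##|.  b11=0 t=0,i=22
  .#.#.|#  b10=1 t=2,i=10
  .#..#|#  b9=1 t=0,i=8
  .#...|#  b8=1 t=2,i=12
  ..###|.  b7=0 t=0,i=10
  ..##.|.  b6=0 t=1,i=8
  ..#.#|#  b5=1 t=0,i=21
  ..#..|.  b4=0 t=2,i=18
  ...##|.  b3=0 t=1,i=19
  ...#.|#  b2=1 t=0,i=20
  ....#|#  b1=1 t=1,i=18
  .....|.  b0=0 t=1,i=12
  bits 00100010110011010011011100100110 = 583874342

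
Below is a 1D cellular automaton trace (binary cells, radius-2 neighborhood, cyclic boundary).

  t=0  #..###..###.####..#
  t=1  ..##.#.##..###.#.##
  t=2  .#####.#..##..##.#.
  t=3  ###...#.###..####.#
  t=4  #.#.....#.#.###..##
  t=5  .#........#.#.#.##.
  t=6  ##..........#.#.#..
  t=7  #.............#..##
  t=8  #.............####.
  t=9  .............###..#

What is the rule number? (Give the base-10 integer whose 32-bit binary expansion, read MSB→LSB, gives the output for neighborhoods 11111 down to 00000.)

  [31] ##### => .  t=2,i=3
  [30] ####. => .  t=0,i=14
  [29] ###.# => .  t=0,i=10
  [28] ###.. => #  t=0,i=5
  [27] ##.## => #  t=0,i=11
  [26] ##.#. => #  t=1,i=4
  [25] ##..# => .  t=0,i=1
  [24] ##... => .  t=3,i=3
  [23] #.### => #  t=0,i=12
  [22] #.##. => #  t=1,i=7
  [21] #.#.# => #  t=1,i=5
  [20] #.#.. => .  t=2,i=7
  [19] #..## => #  t=0,i=2
  [18] #..#. => #  t=5,i=0
  [17] #...# => .  t=3,i=4
  [16] #.... => .  t=4,i=4
  [15] .#### => #  t=0,i=13
  [14] .###. => .  t=0,i=4
  [13] .##.# => #  t=1,i=3
  [12] .##.. => .  t=0,i=0
  [11] .#.## => .  t=1,i=6
  [10] .#.#. => .  t=4,i=9
  [9] .#..# => #  t=2,i=8
  [8] .#... => .  t=4,i=3
  [7] ..### => #  t=0,i=3
  [6] ..##. => #  t=0,i=18
  [5] ..#.# => .  t=3,i=6
  [4] ..#.. => #  t=5,i=1
  [3] ...## => #  t=8,i=13
  [2] ...#. => .  t=3,i=5
  [1] ....# => .  t=4,i=6
  [0] ..... => .  t=4,i=5
  bits 00011100111011001010001011011000 = 485270232

485270232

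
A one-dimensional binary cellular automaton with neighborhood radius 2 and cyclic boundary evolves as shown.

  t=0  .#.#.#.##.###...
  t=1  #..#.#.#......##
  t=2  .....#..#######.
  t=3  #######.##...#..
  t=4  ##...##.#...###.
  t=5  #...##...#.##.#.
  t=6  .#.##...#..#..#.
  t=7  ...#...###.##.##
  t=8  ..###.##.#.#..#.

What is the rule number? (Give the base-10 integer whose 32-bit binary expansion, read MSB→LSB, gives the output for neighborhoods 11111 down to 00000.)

1617003487

  ##### -> .   bit 31 = 0  t=2,i=10
  ####. -> #   bit 30 = 1  t=2,i=13
  ###.# -> #   bit 29 = 1  t=3,i=6
  ###.. -> .   bit 28 = 0  t=0,i=12
  ##.## -> .   bit 27 = 0  t=0,i=9
  ##.#. -> .   bit 26 = 0  t=4,i=7
  ##..# -> .   bit 25 = 0  t=1,i=1
  ##... -> .   bit 24 = 0  t=0,i=13
  #.### -> .   bit 23 = 0  t=0,i=10
  #.##. -> #   bit 22 = 1  t=0,i=7
  #.#.# -> #   bit 21 = 1  t=0,i=3
  #.#.. -> .   bit 20 = 0  t=1,i=7
  #..## -> .   bit 19 = 0  t=2,i=7
  #..#. -> .   bit 18 = 0  t=1,i=2
  #...# -> .   bit 17 = 0  t=3,i=11
  #.... -> #   bit 16 = 1  t=0,i=14
  .#### -> #   bit 15 = 1  t=2,i=9
  .###. -> .   bit 14 = 0  t=0,i=11
  .##.# -> .   bit 13 = 0  t=0,i=8
  .##.. -> .   bit 12 = 0  t=3,i=9
  .#.## -> .   bit 11 = 0  t=0,i=6
  .#.#. -> .   bit 10 = 0  t=0,i=2
  .#..# -> #   bit 9 = 1  t=2,i=6
  .#... -> #   bit 8 = 1  t=1,i=8
  ..### -> #   bit 7 = 1  t=1,i=14
  ..##. -> #   bit 6 = 1  t=4,i=5
  ..#.# -> .   bit 5 = 0  t=0,i=1
  ..#.. -> #   bit 4 = 1  t=2,i=5
  ...## -> #   bit 3 = 1  t=1,i=13
  ...#. -> #   bit 2 = 1  t=0,i=0
  ....# -> #   bit 1 = 1  t=0,i=15
  ..... -> #   bit 0 = 1  t=1,i=10
  bits 01100000011000011000001111011111 = 1617003487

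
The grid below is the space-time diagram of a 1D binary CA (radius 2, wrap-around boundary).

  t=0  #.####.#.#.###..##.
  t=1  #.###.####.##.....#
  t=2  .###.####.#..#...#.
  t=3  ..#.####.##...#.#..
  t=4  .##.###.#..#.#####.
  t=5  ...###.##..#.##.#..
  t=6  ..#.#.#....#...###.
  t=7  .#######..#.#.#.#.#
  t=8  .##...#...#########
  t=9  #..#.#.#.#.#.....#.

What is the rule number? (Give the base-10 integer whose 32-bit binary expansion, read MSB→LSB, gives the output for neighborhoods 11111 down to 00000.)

  nb #####: next=.  (t=4,i=15, bit31=0)
  nb ####.: next=#  (t=0,i=4, bit30=1)
  nb ###.#: next=.  (t=0,i=5, bit29=0)
  nb ###..: next=.  (t=0,i=13, bit28=0)
  nb ##.##: next=#  (t=1,i=1, bit27=1)
  nb ##.#.: next=#  (t=0,i=6, bit26=1)
  nb ##..#: next=.  (t=0,i=14, bit25=0)
  nb ##...: next=#  (t=1,i=13, bit24=1)
  nb #.###: next=#  (t=0,i=2, bit23=1)
  nb #.##.: next=.  (t=1,i=11, bit22=0)
  nb #.#.#: next=#  (t=0,i=0, bit21=1)
  nb #.#..: next=#  (t=2,i=10, bit20=1)
  nb #..##: next=.  (t=0,i=15, bit19=0)
  nb #..#.: next=.  (t=2,i=12, bit18=0)
  nb #...#: next=.  (t=2,i=15, bit17=0)
  nb #....: next=.  (t=1,i=14, bit16=0)
  nb .####: next=#  (t=0,i=3, bit15=1)
  nb .###.: next=#  (t=0,i=12, bit14=1)
  nb .##.#: next=.  (t=0,i=17, bit13=0)
  nb .##..: next=.  (t=1,i=12, bit12=0)
  nb .#.##: next=.  (t=0,i=1, bit11=0)
  nb .#.#.: next=#  (t=0,i=8, bit10=1)
  nb .#..#: next=.  (t=2,i=11, bit9=0)
  nb .#...: next=#  (t=2,i=14, bit8=1)
  nb ..###: next=.  (t=2,i=1, bit7=0)
  nb ..##.: next=.  (t=0,i=16, bit6=0)
  nb ..#.#: next=#  (t=3,i=2, bit5=1)
  nb ..#..: next=.  (t=2,i=13, bit4=0)
  nb ...##: next=#  (t=1,i=17, bit3=1)
  nb ...#.: next=#  (t=2,i=16, bit2=1)
  nb ....#: next=.  (t=1,i=16, bit1=0)
  nb .....: next=.  (t=1,i=15, bit0=0)
  bits 01001101101100001100010100101100 = 1303430444

1303430444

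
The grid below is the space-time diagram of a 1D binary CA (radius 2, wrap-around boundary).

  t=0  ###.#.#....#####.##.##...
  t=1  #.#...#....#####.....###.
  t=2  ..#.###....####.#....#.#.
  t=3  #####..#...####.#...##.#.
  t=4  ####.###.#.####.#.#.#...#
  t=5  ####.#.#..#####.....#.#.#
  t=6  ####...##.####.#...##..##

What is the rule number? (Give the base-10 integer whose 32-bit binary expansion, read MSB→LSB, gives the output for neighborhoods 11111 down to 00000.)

  [31] ##### => #  t=0,i=13
  [30] ####. => #  t=0,i=14
  [29] ###.# => #  t=0,i=2
  [28] ###.. => .  t=1,i=15
  [27] ##.## => .  t=0,i=16
  [26] ##.#. => .  t=0,i=3
  [25] ##..# => #  t=3,i=5
  [24] ##... => #  t=0,i=22
  [23] #.### => #  t=2,i=4
  [22] #.##. => .  t=0,i=17
  [21] #.#.# => .  t=0,i=4
  [20] #.#.. => #  t=0,i=6
  [19] #..## => .  t=5,i=9
  [18] #..#. => #  t=3,i=6
  [17] #...# => #  t=0,i=23
  [16] #.... => .  t=0,i=8
  [15] .#### => #  t=0,i=12
  [14] .###. => .  t=0,i=1
  [13] .##.# => .  t=0,i=18
  [12] .##.. => #  t=0,i=21
  [11] .#.## => #  t=2,i=3
  [10] .#.#. => .  t=0,i=5
  [9] .#..# => #  t=5,i=8
  [8] .#... => .  t=0,i=7
  [7] ..### => #  t=0,i=0
  [6] ..##. => #  t=3,i=20
  [5] ..#.# => #  t=2,i=2
  [4] ..#.. => #  t=1,i=6
  [3] ...## => .  t=0,i=10
  [2] ...#. => #  t=1,i=5
  [1] ....# => .  t=0,i=9
  [0] ..... => .  t=1,i=18
  bits 11100011100101101001101011110100 = 3818298100

3818298100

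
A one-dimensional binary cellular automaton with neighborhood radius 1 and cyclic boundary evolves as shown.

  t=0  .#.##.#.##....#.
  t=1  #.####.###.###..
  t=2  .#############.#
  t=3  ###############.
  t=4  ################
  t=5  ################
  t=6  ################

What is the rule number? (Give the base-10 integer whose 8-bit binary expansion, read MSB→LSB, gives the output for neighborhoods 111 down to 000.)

235

  [7] ### => #  t=1,i=3
  [6] ##. => #  t=0,i=4
  [5] #.# => #  t=0,i=2
  [4] #.. => .  t=0,i=10
  [3] .## => #  t=0,i=3
  [2] .#. => .  t=0,i=1
  [1] ..# => #  t=0,i=0
  [0] ... => #  t=0,i=11
  bits 11101011 = 235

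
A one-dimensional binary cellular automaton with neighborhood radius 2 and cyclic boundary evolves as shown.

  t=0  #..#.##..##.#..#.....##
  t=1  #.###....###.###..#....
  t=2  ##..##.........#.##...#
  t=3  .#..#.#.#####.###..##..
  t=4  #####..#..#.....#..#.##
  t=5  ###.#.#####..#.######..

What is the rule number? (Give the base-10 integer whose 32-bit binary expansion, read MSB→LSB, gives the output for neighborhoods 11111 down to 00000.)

  #####|#  b31=1 t=3,i=10
  ####.|.  b30=0 t=3,i=11
  ###.#|.  b29=0 t=1,i=11
  ###..|#  b28=1 t=0,i=0
  ##.##|.  b27=0 t=1,i=12
  ##.#.|#  b26=1 t=0,i=11
  ##..#|.  b25=0 t=0,i=1
  ##...|#  b24=1 t=1,i=5
  #.###|.  b23=0 t=1,i=2
  #.##.|.  b22=0 t=0,i=5
  #.#.#|.  b21=0 t=3,i=6
  #.#..|.  b20=0 t=0,i=12
  #..##|.  b19=0 t=0,i=8
  #..#.|#  b18=1 t=0,i=2
  #...#|#  b17=1 t=2,i=20
  #....|.  b16=0 t=0,i=17
  .####|.  b15=0 t=3,i=9
  .###.|.  b14=0 t=0,i=22
  .##.#|#  b13=1 t=0,i=10
  .##..|.  b12=0 t=0,i=6
  .#.##|#  b11=1 t=0,i=4
  .#.#.|.  b10=0 t=3,i=5
  .#..#|#  b9=1 t=0,i=13
  .#...|.  b8=0 t=0,i=16
  ..###|.  b7=0 t=0,i=21
  ..##.|#  b6=1 t=0,i=9
  ..#.#|#  b5=1 t=0,i=3
  ..#..|#  b4=1 t=0,i=15
  ...##|.  b3=0 t=0,i=20
  ...#.|#  b2=1 t=1,i=22
  ....#|.  b1=0 t=0,i=19
  .....|#  b0=1 t=0,i=18
  bits 10010101000001100010101001110101 = 2500209269

2500209269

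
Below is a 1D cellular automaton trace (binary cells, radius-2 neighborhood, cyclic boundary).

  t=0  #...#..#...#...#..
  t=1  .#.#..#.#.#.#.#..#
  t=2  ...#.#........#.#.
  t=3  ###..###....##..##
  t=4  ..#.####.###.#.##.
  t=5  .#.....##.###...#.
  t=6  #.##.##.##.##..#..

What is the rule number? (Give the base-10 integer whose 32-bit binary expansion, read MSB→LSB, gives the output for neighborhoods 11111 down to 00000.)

1008562574

  ##### -> .   bit 31 = 0  t=3,i=0
  ####. -> .   bit 30 = 0  t=3,i=1
  ###.# -> #   bit 29 = 1  t=4,i=7
  ###.. -> #   bit 28 = 1  t=3,i=2
  ##.## -> #   bit 27 = 1  t=4,i=8
  ##.#. -> #   bit 26 = 1  t=4,i=12
  ##..# -> .   bit 25 = 0  t=3,i=3
  ##... -> .   bit 24 = 0  t=3,i=8
  #.### -> .   bit 23 = 0  t=4,i=4
  #.##. -> .   bit 22 = 0  t=4,i=15
  #.#.# -> .   bit 21 = 0  t=1,i=1
  #.#.. -> #   bit 20 = 1  t=1,i=3
  #..## -> #   bit 19 = 1  t=3,i=4
  #..#. -> #   bit 18 = 1  t=0,i=6
  #...# -> .   bit 17 = 0  t=0,i=2
  #.... -> #   bit 16 = 1  t=2,i=0
  .#### -> .   bit 15 = 0  t=3,i=17
  .###. -> #   bit 14 = 1  t=3,i=6
  .##.# -> #   bit 13 = 1  t=5,i=8
  .##.. -> #   bit 12 = 1  t=3,i=13
  .#.## -> .   bit 11 = 0  t=4,i=3
  .#.#. -> .   bit 10 = 0  t=1,i=0
  .#..# -> .   bit 9 = 0  t=0,i=5
  .#... -> #   bit 8 = 1  t=0,i=1
  ..### -> #   bit 7 = 1  t=3,i=5
  ..##. -> .   bit 6 = 0  t=3,i=12
  ..#.# -> .   bit 5 = 0  t=1,i=6
  ..#.. -> .   bit 4 = 0  t=0,i=0
  ...## -> #   bit 3 = 1  t=3,i=11
  ...#. -> #   bit 2 = 1  t=0,i=3
  ....# -> #   bit 1 = 1  t=2,i=1
  ..... -> .   bit 0 = 0  t=2,i=8
  bits 00111100000111010111000110001110 = 1008562574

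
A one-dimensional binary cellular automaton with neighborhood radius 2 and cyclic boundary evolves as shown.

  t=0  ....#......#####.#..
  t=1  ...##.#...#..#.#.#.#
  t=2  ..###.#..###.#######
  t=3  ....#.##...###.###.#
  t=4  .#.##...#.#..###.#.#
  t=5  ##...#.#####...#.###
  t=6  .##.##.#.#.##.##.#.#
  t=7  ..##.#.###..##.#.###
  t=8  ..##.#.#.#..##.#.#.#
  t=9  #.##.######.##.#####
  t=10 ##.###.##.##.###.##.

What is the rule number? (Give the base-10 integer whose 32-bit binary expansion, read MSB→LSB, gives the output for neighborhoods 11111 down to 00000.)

  nb #####: next=#  (t=0,i=13, bit31=1)
  nb ####.: next=.  (t=0,i=14, bit30=0)
  nb ###.#: next=#  (t=0,i=15, bit29=1)
  nb ###..: next=#  (t=2,i=19, bit28=1)
  nb ##.##: next=#  (t=2,i=12, bit27=1)
  nb ##.#.: next=.  (t=0,i=16, bit26=0)
  nb ##..#: next=.  (t=2,i=0, bit25=0)
  nb ##...: next=#  (t=3,i=8, bit24=1)
  nb #.###: next=#  (t=2,i=13, bit23=1)
  nb #.##.: next=.  (t=3,i=6, bit22=0)
  nb #.#.#: next=#  (t=1,i=15, bit21=1)
  nb #.#..: next=#  (t=0,i=17, bit20=1)
  nb #..##: next=.  (t=2,i=1, bit19=0)
  nb #..#.: next=.  (t=1,i=12, bit18=0)
  nb #...#: next=.  (t=1,i=1, bit17=0)
  nb #....: next=#  (t=0,i=6, bit16=1)
  nb .####: next=.  (t=0,i=12, bit15=0)
  nb .###.: next=.  (t=2,i=3, bit14=0)
  nb .##.#: next=#  (t=1,i=4, bit13=1)
  nb .##..: next=.  (t=3,i=7, bit12=0)
  nb .#.##: next=.  (t=3,i=5, bit11=0)
  nb .#.#.: next=#  (t=1,i=14, bit10=1)
  nb .#..#: next=#  (t=1,i=11, bit9=1)
  nb .#...: next=.  (t=0,i=5, bit8=0)
  nb ..###: next=.  (t=0,i=11, bit7=0)
  nb ..##.: next=#  (t=1,i=3, bit6=1)
  nb ..#.#: next=#  (t=1,i=13, bit5=1)
  nb ..#..: next=#  (t=0,i=4, bit4=1)
  nb ...##: next=#  (t=0,i=10, bit3=1)
  nb ...#.: next=#  (t=0,i=3, bit2=1)
  nb ....#: next=.  (t=0,i=2, bit1=0)
  nb .....: next=.  (t=0,i=0, bit0=0)
  bits 10111001101100010010011001111100 = 3115394684

3115394684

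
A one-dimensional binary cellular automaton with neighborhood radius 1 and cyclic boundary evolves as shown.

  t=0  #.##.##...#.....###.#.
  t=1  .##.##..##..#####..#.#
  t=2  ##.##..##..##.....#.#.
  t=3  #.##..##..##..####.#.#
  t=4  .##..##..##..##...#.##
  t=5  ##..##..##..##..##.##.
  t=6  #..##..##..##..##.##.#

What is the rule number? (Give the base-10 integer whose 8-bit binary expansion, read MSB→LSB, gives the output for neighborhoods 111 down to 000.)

43

  nb ###: next=.  (t=0,i=17, bit7=0)
  nb ##.: next=.  (t=0,i=3, bit6=0)
  nb #.#: next=#  (t=0,i=1, bit5=1)
  nb #..: next=.  (t=0,i=7, bit4=0)
  nb .##: next=#  (t=0,i=2, bit3=1)
  nb .#.: next=.  (t=0,i=0, bit2=0)
  nb ..#: next=#  (t=0,i=9, bit1=1)
  nb ...: next=#  (t=0,i=8, bit0=1)
  bits 00101011 = 43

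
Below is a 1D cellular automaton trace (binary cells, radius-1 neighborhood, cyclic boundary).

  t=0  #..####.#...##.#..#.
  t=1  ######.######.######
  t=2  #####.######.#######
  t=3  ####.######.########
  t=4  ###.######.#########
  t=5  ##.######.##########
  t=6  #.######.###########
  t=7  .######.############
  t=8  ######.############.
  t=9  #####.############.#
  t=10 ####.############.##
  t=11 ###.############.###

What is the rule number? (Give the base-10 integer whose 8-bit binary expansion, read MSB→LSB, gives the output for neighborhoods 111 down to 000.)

191

  nb ###: next=#  (t=0,i=4, bit7=1)
  nb ##.: next=.  (t=0,i=6, bit6=0)
  nb #.#: next=#  (t=0,i=7, bit5=1)
  nb #..: next=#  (t=0,i=1, bit4=1)
  nb .##: next=#  (t=0,i=3, bit3=1)
  nb .#.: next=#  (t=0,i=0, bit2=1)
  nb ..#: next=#  (t=0,i=2, bit1=1)
  nb ...: next=#  (t=0,i=10, bit0=1)
  bits 10111111 = 191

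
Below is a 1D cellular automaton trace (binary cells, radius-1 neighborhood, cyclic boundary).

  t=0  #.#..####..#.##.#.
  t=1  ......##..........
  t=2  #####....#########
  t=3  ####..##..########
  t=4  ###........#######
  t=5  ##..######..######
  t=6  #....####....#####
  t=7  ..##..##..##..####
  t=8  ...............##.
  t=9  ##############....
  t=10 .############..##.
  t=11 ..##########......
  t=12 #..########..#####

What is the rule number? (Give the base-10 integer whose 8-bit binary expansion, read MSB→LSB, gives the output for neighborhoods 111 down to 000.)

129

  nb ###: next=#  (t=0,i=6, bit7=1)
  nb ##.: next=.  (t=0,i=8, bit6=0)
  nb #.#: next=.  (t=0,i=1, bit5=0)
  nb #..: next=.  (t=0,i=3, bit4=0)
  nb .##: next=.  (t=0,i=5, bit3=0)
  nb .#.: next=.  (t=0,i=0, bit2=0)
  nb ..#: next=.  (t=0,i=4, bit1=0)
  nb ...: next=#  (t=1,i=0, bit0=1)
  bits 10000001 = 129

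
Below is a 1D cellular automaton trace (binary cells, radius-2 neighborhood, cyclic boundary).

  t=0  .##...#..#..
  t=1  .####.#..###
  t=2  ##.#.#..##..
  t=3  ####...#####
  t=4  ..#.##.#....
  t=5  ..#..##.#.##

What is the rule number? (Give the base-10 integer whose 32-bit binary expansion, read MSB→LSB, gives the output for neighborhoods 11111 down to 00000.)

1336553969

  ##### -> .   bit 31 = 0  t=3,i=0
  ####. -> #   bit 30 = 1  t=1,i=3
  ###.# -> .   bit 29 = 0  t=1,i=4
  ###.. -> .   bit 28 = 0  t=3,i=3
  ##.## -> #   bit 27 = 1  t=1,i=0
  ##.#. -> #   bit 26 = 1  t=1,i=5
  ##..# -> #   bit 25 = 1  t=2,i=10
  ##... -> #   bit 24 = 1  t=0,i=3
  #.### -> #   bit 23 = 1  t=1,i=1
  #.##. -> .   bit 22 = 0  t=4,i=4
  #.#.# -> #   bit 21 = 1  t=2,i=3
  #.#.. -> .   bit 20 = 0  t=1,i=6
  #..## -> #   bit 19 = 1  t=1,i=8
  #..#. -> .   bit 18 = 0  t=0,i=8
  #...# -> #   bit 17 = 1  t=0,i=4
  #.... -> .   bit 16 = 0  t=4,i=9
  .#### -> .   bit 15 = 0  t=1,i=2
  .###. -> .   bit 14 = 0  t=1,i=10
  .##.# -> #   bit 13 = 1  t=2,i=1
  .##.. -> #   bit 12 = 1  t=0,i=2
  .#.## -> .   bit 11 = 0  t=4,i=3
  .#.#. -> .   bit 10 = 0  t=2,i=4
  .#..# -> .   bit 9 = 0  t=0,i=7
  .#... -> #   bit 8 = 1  t=0,i=10
  ..### -> #   bit 7 = 1  t=1,i=9
  ..##. -> #   bit 6 = 1  t=0,i=1
  ..#.# -> #   bit 5 = 1  t=4,i=2
  ..#.. -> #   bit 4 = 1  t=0,i=6
  ...## -> .   bit 3 = 0  t=0,i=0
  ...#. -> .   bit 2 = 0  t=0,i=5
  ....# -> .   bit 1 = 0  t=4,i=0
  ..... -> #   bit 0 = 1  t=4,i=10
  bits 01001111101010100011000111110001 = 1336553969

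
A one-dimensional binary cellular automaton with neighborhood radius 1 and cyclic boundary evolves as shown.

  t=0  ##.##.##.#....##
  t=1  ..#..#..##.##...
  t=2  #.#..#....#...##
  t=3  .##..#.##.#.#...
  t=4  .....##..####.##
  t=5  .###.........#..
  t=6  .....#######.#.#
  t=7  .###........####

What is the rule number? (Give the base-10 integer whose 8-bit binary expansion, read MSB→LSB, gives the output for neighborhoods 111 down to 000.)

  nb ###: next=.  (t=0,i=0, bit7=0)
  nb ##.: next=.  (t=0,i=1, bit6=0)
  nb #.#: next=#  (t=0,i=2, bit5=1)
  nb #..: next=.  (t=0,i=10, bit4=0)
  nb .##: next=.  (t=0,i=3, bit3=0)
  nb .#.: next=#  (t=0,i=9, bit2=1)
  nb ..#: next=.  (t=0,i=13, bit1=0)
  nb ...: next=#  (t=0,i=11, bit0=1)
  bits 00100101 = 37

37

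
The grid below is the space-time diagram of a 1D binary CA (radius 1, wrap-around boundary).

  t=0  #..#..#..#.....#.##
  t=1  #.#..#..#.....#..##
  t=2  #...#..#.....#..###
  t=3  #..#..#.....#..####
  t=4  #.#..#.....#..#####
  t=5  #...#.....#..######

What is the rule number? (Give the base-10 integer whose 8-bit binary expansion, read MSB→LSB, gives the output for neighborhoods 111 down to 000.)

202

  ###|#  b7=1 t=0,i=18
  ##.|#  b6=1 t=0,i=0
  #.#|.  b5=0 t=0,i=16
  #..|.  b4=0 t=0,i=1
  .##|#  b3=1 t=0,i=17
  .#.|.  b2=0 t=0,i=3
  ..#|#  b1=1 t=0,i=2
  ...|.  b0=0 t=0,i=11
  bits 11001010 = 202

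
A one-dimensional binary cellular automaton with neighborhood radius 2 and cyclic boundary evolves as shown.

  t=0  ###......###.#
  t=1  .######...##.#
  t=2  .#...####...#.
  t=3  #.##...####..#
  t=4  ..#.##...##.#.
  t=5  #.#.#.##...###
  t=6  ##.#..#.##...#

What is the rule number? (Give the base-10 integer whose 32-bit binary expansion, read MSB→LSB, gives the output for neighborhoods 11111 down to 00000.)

  #####|.  b31=0 t=1,i=3
  ####.|#  b30=1 t=0,i=1
  ###.#|#  b29=1 t=0,i=11
  ###..|#  b28=1 t=0,i=2
  ##.##|.  b27=0 t=0,i=12
  ##.#.|#  b26=1 t=1,i=12
  ##..#|.  b25=0 t=3,i=11
  ##...|#  b24=1 t=0,i=3
  #.###|#  b23=1 t=0,i=13
  #.##.|#  b22=1 t=3,i=2
  #.#.#|.  b21=0 t=1,i=13
  #.#..|#  b20=1 t=4,i=12
  #..##|#  b19=1 t=3,i=12
  #..#.|#  b18=1 t=2,i=0
  #...#|#  b17=1 t=1,i=8
  #....|#  b16=1 t=0,i=4
  .####|.  b15=0 t=0,i=0
  .###.|#  b14=1 t=0,i=10
  .##.#|.  b13=0 t=1,i=11
  .##..|.  b12=0 t=3,i=3
  .#.##|.  b11=0 t=1,i=0
  .#.#.|#  b10=1 t=5,i=3
  .#..#|#  b9=1 t=2,i=13
  .#...|#  b8=1 t=2,i=2
  ..###|.  b7=0 t=0,i=9
  ..##.|.  b6=0 t=1,i=10
  ..#.#|#  b5=1 t=4,i=2
  ..#..|.  b4=0 t=2,i=1
  ...##|.  b3=0 t=0,i=8
  ...#.|.  b2=0 t=2,i=11
  ....#|.  b1=0 t=0,i=7
  .....|#  b0=1 t=0,i=5
  bits 01110101110111110100011100100001 = 1977567009

1977567009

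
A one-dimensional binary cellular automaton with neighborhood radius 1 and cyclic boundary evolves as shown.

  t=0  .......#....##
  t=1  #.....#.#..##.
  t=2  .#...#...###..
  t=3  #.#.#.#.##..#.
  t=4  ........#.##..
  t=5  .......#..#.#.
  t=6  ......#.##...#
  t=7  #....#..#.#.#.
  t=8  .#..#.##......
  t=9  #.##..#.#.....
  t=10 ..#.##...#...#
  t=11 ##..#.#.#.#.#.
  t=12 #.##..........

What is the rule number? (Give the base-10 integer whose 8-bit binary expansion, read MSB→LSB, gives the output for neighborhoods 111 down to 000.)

  [7] ### => .  t=2,i=10
  [6] ##. => .  t=0,i=13
  [5] #.# => .  t=1,i=7
  [4] #.. => #  t=0,i=0
  [3] .## => #  t=0,i=12
  [2] .#. => .  t=0,i=7
  [1] ..# => #  t=0,i=6
  [0] ... => .  t=0,i=1
  bits 00011010 = 26

26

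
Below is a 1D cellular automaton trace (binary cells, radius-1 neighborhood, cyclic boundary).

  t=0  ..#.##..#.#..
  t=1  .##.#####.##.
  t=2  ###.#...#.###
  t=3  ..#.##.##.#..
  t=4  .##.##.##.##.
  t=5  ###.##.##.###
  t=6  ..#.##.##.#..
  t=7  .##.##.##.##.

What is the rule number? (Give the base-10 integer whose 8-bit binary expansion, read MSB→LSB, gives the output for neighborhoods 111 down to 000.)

  ### -> .   bit 7 = 0  t=1,i=5
  ##. -> #   bit 6 = 1  t=0,i=5
  #.# -> .   bit 5 = 0  t=0,i=3
  #.. -> #   bit 4 = 1  t=0,i=6
  .## -> #   bit 3 = 1  t=0,i=4
  .#. -> #   bit 2 = 1  t=0,i=2
  ..# -> #   bit 1 = 1  t=0,i=1
  ... -> .   bit 0 = 0  t=0,i=0
  bits 01011110 = 94

94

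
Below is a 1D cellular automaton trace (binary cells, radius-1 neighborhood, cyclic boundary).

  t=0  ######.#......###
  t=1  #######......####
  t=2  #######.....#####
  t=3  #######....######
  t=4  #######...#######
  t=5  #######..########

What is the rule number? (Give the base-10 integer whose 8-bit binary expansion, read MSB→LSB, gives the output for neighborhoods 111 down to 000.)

234

  [7] ### => #  t=0,i=0
  [6] ##. => #  t=0,i=5
  [5] #.# => #  t=0,i=6
  [4] #.. => .  t=0,i=8
  [3] .## => #  t=0,i=14
  [2] .#. => .  t=0,i=7
  [1] ..# => #  t=0,i=13
  [0] ... => .  t=0,i=9
  bits 11101010 = 234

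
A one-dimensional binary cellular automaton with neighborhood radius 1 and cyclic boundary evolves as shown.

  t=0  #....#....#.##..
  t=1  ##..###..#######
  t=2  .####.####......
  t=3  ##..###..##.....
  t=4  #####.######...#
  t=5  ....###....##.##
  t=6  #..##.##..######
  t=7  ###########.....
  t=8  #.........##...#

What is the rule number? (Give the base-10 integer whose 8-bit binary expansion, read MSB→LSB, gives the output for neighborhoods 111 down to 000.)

  [7] ### => .  t=1,i=0
  [6] ##. => #  t=0,i=13
  [5] #.# => #  t=0,i=11
  [4] #.. => #  t=0,i=1
  [3] .## => #  t=0,i=12
  [2] .#. => #  t=0,i=0
  [1] ..# => #  t=0,i=4
  [0] ... => .  t=0,i=2
  bits 01111110 = 126

126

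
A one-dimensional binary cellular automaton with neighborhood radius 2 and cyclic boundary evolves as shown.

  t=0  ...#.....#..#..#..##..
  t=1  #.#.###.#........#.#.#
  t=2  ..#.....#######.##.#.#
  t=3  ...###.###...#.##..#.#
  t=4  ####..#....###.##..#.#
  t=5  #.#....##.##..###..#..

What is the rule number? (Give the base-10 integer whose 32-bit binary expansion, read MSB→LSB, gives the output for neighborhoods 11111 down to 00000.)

  [31] ##### => .  t=2,i=10
  [30] ####. => #  t=2,i=13
  [29] ###.# => .  t=1,i=6
  [28] ###.. => .  t=3,i=9
  [27] ##.## => #  t=2,i=15
  [26] ##.#. => .  t=1,i=1
  [25] ##..# => .  t=3,i=17
  [24] ##... => .  t=0,i=20
  [23] #.### => .  t=1,i=4
  [22] #.##. => #  t=1,i=21
  [21] #.#.# => #  t=1,i=2
  [20] #.#.. => #  t=1,i=8
  [19] #..## => #  t=0,i=17
  [18] #..#. => .  t=0,i=11
  [17] #...# => #  t=3,i=1
  [16] #.... => #  t=0,i=5
  [15] .#### => #  t=2,i=9
  [14] .###. => .  t=1,i=5
  [13] .##.# => .  t=1,i=0
  [12] .##.. => #  t=0,i=19
  [11] .#.## => .  t=1,i=3
  [10] .#.#. => .  t=1,i=18
  [9] .#..# => .  t=0,i=10
  [8] .#... => #  t=0,i=4
  [7] ..### => #  t=2,i=8
  [6] ..##. => .  t=0,i=18
  [5] ..#.# => #  t=1,i=17
  [4] ..#.. => .  t=0,i=3
  [3] ...## => #  t=2,i=7
  [2] ...#. => #  t=0,i=2
  [1] ....# => .  t=0,i=1
  [0] ..... => #  t=0,i=0
  bits 01001000011110111001000110101101 = 1216057773

1216057773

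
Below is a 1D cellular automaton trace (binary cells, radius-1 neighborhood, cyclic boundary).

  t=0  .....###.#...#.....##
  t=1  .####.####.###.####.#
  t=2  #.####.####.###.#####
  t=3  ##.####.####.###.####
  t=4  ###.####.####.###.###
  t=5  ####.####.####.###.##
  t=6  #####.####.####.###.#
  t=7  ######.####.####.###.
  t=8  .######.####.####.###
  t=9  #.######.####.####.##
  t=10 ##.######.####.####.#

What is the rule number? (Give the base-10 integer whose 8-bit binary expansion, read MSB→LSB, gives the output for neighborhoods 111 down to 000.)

231

  ###|#  b7=1 t=0,i=6
  ##.|#  b6=1 t=0,i=7
  #.#|#  b5=1 t=0,i=8
  #..|.  b4=0 t=0,i=0
  .##|.  b3=0 t=0,i=5
  .#.|#  b2=1 t=0,i=9
  ..#|#  b1=1 t=0,i=4
  ...|#  b0=1 t=0,i=1
  bits 11100111 = 231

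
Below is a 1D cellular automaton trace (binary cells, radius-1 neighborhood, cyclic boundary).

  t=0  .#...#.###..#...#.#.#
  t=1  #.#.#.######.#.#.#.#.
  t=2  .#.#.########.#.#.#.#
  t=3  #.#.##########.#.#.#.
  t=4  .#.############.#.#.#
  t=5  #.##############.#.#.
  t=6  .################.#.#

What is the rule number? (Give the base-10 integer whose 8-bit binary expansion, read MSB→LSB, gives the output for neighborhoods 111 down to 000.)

  [7] ### => #  t=0,i=8
  [6] ##. => #  t=0,i=9
  [5] #.# => #  t=0,i=0
  [4] #.. => #  t=0,i=2
  [3] .## => #  t=0,i=7
  [2] .#. => .  t=0,i=1
  [1] ..# => #  t=0,i=4
  [0] ... => .  t=0,i=3
  bits 11111010 = 250

250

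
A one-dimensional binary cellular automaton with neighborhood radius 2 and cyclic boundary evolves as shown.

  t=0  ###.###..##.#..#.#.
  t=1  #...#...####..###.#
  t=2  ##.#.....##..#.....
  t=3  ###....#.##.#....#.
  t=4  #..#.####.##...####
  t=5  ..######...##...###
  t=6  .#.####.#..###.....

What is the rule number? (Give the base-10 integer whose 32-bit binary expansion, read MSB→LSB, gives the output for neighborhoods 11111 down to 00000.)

  ##### -> #   bit 31 = 1  t=4,i=17
  ####. -> #   bit 30 = 1  t=1,i=10
  ###.# -> .   bit 29 = 0  t=0,i=2
  ###.. -> .   bit 28 = 0  t=0,i=6
  ##.## -> .   bit 27 = 0  t=0,i=3
  ##.#. -> #   bit 26 = 1  t=0,i=11
  ##..# -> .   bit 25 = 0  t=0,i=7
  ##... -> #   bit 24 = 1  t=1,i=1
  #.### -> #   bit 23 = 1  t=0,i=0
  #.##. -> .   bit 22 = 0  t=1,i=18
  #.#.# -> .   bit 21 = 0  t=0,i=17
  #.#.. -> .   bit 20 = 0  t=0,i=12
  #..## -> #   bit 19 = 1  t=0,i=8
  #..#. -> #   bit 18 = 1  t=0,i=14
  #...# -> .   bit 17 = 0  t=1,i=2
  #.... -> .   bit 16 = 0  t=2,i=5
  .#### -> #   bit 15 = 1  t=1,i=9
  .###. -> .   bit 14 = 0  t=0,i=1
  .##.# -> #   bit 13 = 1  t=0,i=10
  .##.. -> #   bit 12 = 1  t=1,i=0
  .#.## -> #   bit 11 = 1  t=0,i=18
  .#.#. -> #   bit 10 = 1  t=0,i=16
  .#..# -> .   bit 9 = 0  t=0,i=13
  .#... -> .   bit 8 = 0  t=1,i=5
  ..### -> .   bit 7 = 0  t=1,i=8
  ..##. -> #   bit 6 = 1  t=0,i=9
  ..#.# -> #   bit 5 = 1  t=0,i=15
  ..#.. -> .   bit 4 = 0  t=1,i=4
  ...## -> .   bit 3 = 0  t=1,i=7
  ...#. -> #   bit 2 = 1  t=1,i=3
  ....# -> #   bit 1 = 1  t=2,i=7
  ..... -> .   bit 0 = 0  t=2,i=6
  bits 11000101100011001011110001100110 = 3314334822

3314334822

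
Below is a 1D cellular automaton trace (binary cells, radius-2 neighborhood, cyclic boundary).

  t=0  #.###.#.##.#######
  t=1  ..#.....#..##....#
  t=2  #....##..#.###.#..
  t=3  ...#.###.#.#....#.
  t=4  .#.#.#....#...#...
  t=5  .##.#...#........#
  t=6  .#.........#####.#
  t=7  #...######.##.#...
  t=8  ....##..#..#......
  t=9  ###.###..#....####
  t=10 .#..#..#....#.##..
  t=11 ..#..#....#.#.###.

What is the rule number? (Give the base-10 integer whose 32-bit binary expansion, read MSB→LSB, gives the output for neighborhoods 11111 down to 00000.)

1136695011

  [31] ##### => .  t=0,i=13
  [30] ####. => #  t=0,i=17
  [29] ###.# => .  t=0,i=0
  [28] ###.. => .  t=9,i=6
  [27] ##.## => .  t=0,i=1
  [26] ##.#. => .  t=0,i=5
  [25] ##..# => #  t=2,i=7
  [24] ##... => #  t=1,i=13
  [23] #.### => #  t=0,i=2
  [22] #.##. => #  t=0,i=8
  [21] #.#.# => .  t=0,i=6
  [20] #.#.. => .  t=2,i=15
  [19] #..## => .  t=1,i=10
  [18] #..#. => .  t=1,i=1
  [17] #...# => .  t=4,i=12
  [16] #.... => .  t=1,i=4
  [15] .#### => #  t=0,i=12
  [14] .###. => .  t=0,i=3
  [13] .##.# => .  t=0,i=9
  [12] .##.. => #  t=1,i=12
  [11] .#.## => .  t=0,i=7
  [10] .#.#. => #  t=3,i=10
  [9] .#..# => #  t=1,i=0
  [8] .#... => .  t=1,i=3
  [7] ..### => #  t=6,i=11
  [6] ..##. => #  t=1,i=11
  [5] ..#.# => #  t=2,i=9
  [4] ..#.. => .  t=1,i=2
  [3] ...## => .  t=2,i=4
  [2] ...#. => .  t=1,i=7
  [1] ....# => #  t=1,i=6
  [0] ..... => #  t=1,i=5
  bits 01000011110000001001011011100011 = 1136695011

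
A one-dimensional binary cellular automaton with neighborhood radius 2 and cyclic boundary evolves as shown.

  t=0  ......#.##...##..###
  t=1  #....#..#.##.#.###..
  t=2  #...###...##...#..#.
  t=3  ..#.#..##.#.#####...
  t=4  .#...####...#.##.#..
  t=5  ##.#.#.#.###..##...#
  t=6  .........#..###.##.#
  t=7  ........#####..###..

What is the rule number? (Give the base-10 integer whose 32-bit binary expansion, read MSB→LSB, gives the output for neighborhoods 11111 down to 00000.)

  nb #####: next=#  (t=3,i=14, bit31=1)
  nb ####.: next=#  (t=3,i=15, bit30=1)
  nb ###.#: next=.  (t=5,i=1, bit29=0)
  nb ###..: next=.  (t=0,i=19, bit28=0)
  nb ##.##: next=#  (t=6,i=15, bit27=1)
  nb ##.#.: next=.  (t=1,i=12, bit26=0)
  nb ##..#: next=#  (t=0,i=15, bit25=1)
  nb ##...: next=#  (t=0,i=0, bit24=1)
  nb #.###: next=#  (t=1,i=15, bit23=1)
  nb #.##.: next=#  (t=0,i=8, bit22=1)
  nb #.#.#: next=.  (t=1,i=13, bit21=0)
  nb #.#..: next=.  (t=2,i=0, bit20=0)
  nb #..##: next=#  (t=0,i=16, bit19=1)
  nb #..#.: next=.  (t=1,i=7, bit18=0)
  nb #...#: next=#  (t=0,i=11, bit17=1)
  nb #....: next=.  (t=0,i=1, bit16=0)
  nb .####: next=.  (t=3,i=13, bit15=0)
  nb .###.: next=.  (t=0,i=18, bit14=0)
  nb .##.#: next=#  (t=1,i=11, bit13=1)
  nb .##..: next=.  (t=0,i=9, bit12=0)
  nb .#.##: next=.  (t=0,i=7, bit11=0)
  nb .#.#.: next=.  (t=2,i=19, bit10=0)
  nb .#..#: next=#  (t=1,i=6, bit9=1)
  nb .#...: next=.  (t=1,i=1, bit8=0)
  nb ..###: next=#  (t=0,i=17, bit7=1)
  nb ..##.: next=#  (t=0,i=13, bit6=1)
  nb ..#.#: next=.  (t=0,i=6, bit5=0)
  nb ..#..: next=#  (t=1,i=0, bit4=1)
  nb ...##: next=.  (t=0,i=12, bit3=0)
  nb ...#.: next=#  (t=0,i=5, bit2=1)
  nb ....#: next=.  (t=0,i=4, bit1=0)
  nb .....: next=.  (t=0,i=2, bit0=0)
  bits 11001011110010100010001011010100 = 3419022036

3419022036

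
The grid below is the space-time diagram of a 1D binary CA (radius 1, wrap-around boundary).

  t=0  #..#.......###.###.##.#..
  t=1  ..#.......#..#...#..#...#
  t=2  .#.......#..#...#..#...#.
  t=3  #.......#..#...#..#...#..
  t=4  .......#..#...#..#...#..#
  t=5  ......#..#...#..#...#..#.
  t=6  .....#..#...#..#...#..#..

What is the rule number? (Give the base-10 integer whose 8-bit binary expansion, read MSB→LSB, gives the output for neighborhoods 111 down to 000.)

66

  ###|.  b7=0 t=0,i=12
  ##.|#  b6=1 t=0,i=13
  #.#|.  b5=0 t=0,i=14
  #..|.  b4=0 t=0,i=1
  .##|.  b3=0 t=0,i=11
  .#.|.  b2=0 t=0,i=0
  ..#|#  b1=1 t=0,i=2
  ...|.  b0=0 t=0,i=5
  bits 01000010 = 66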